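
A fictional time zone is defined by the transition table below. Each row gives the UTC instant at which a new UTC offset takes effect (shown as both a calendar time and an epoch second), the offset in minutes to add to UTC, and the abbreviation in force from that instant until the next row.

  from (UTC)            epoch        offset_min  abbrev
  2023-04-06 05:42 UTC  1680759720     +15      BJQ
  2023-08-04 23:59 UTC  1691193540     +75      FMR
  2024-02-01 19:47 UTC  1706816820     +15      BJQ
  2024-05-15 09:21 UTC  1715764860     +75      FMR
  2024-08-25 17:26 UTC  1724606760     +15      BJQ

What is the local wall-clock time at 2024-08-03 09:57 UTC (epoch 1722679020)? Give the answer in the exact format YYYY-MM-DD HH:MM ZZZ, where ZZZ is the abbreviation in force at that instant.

2024-08-03 11:12 FMR

Query: 2024-08-03 09:57 UTC
Rule 4/5 (FMR, +01:15): 2024-05-15 09:21 UTC ≤ query < 2024-08-25 17:26 UTC
9·60 + 57 + 75 = 672 min
672 = 0·1440 + 672; 672 = 11·60 + 12 → 11:12, same day
→ 2024-08-03 11:12 FMR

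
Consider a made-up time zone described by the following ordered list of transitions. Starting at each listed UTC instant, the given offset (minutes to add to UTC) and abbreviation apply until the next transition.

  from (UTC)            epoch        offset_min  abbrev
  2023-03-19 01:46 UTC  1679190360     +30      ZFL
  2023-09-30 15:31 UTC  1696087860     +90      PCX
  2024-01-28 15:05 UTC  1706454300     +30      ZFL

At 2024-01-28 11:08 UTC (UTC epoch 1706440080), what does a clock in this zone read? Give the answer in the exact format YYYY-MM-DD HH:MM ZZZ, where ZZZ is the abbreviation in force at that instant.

2024-01-28 12:38 PCX

Query: 2024-01-28 11:08 UTC
Rule 2/3 (PCX, +01:30): 2023-09-30 15:31 UTC ≤ query < 2024-01-28 15:05 UTC
11·60 + 8 + 90 = 758 min
758 = 0·1440 + 758; 758 = 12·60 + 38 → 12:38, same day
→ 2024-01-28 12:38 PCX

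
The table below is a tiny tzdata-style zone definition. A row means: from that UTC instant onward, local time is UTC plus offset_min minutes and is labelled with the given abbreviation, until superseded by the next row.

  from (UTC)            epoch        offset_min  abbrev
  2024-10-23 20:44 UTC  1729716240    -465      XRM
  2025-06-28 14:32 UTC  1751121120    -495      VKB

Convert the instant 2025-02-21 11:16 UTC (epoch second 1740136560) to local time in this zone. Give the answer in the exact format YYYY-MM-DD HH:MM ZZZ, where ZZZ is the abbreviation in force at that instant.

2025-02-21 03:31 XRM

Query: 2025-02-21 11:16 UTC
Rule 1/2 (XRM, -07:45): 2024-10-23 20:44 UTC ≤ query < 2025-06-28 14:32 UTC
11·60 + 16 - 465 = 211 min
211 = 0·1440 + 211; 211 = 3·60 + 31 → 03:31, same day
→ 2025-02-21 03:31 XRM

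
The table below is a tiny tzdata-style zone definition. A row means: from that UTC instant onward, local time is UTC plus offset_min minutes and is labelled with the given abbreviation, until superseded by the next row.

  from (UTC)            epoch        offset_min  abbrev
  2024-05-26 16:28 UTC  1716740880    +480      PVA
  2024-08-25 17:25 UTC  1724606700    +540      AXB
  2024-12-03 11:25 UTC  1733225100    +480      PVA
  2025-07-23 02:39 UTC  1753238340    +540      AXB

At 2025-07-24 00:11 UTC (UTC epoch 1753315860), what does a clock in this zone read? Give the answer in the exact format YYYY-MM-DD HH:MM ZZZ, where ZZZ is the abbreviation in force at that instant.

Query: 2025-07-24 00:11 UTC
Rule 4/4 (AXB, +09:00): 2025-07-23 02:39 UTC ≤ query < +∞
0·60 + 11 + 540 = 551 min
551 = 0·1440 + 551; 551 = 9·60 + 11 → 09:11, same day
→ 2025-07-24 09:11 AXB

2025-07-24 09:11 AXB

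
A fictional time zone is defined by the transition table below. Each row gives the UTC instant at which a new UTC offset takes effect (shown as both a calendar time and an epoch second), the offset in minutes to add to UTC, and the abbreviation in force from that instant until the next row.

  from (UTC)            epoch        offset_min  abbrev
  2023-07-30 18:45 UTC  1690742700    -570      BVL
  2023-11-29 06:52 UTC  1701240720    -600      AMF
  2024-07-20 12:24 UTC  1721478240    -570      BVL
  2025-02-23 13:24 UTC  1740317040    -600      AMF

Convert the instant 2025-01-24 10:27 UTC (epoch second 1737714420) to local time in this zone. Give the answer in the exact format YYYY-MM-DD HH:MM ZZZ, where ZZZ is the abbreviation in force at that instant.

Query: 2025-01-24 10:27 UTC
Rule 3/4 (BVL, -09:30): 2024-07-20 12:24 UTC ≤ query < 2025-02-23 13:24 UTC
10·60 + 27 - 570 = 57 min
57 = 0·1440 + 57; 57 = 0·60 + 57 → 00:57, same day
→ 2025-01-24 00:57 BVL

2025-01-24 00:57 BVL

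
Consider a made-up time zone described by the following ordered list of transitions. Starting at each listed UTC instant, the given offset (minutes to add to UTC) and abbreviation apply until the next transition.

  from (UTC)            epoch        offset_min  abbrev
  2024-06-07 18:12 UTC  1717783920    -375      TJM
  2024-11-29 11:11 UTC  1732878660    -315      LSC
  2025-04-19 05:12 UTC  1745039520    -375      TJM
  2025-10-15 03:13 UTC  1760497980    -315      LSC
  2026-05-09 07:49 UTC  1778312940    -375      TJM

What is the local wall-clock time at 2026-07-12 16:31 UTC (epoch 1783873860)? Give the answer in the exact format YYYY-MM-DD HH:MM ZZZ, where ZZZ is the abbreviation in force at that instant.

Query: 2026-07-12 16:31 UTC
Rule 5/5 (TJM, -06:15): 2026-05-09 07:49 UTC ≤ query < +∞
16·60 + 31 - 375 = 616 min
616 = 0·1440 + 616; 616 = 10·60 + 16 → 10:16, same day
→ 2026-07-12 10:16 TJM

2026-07-12 10:16 TJM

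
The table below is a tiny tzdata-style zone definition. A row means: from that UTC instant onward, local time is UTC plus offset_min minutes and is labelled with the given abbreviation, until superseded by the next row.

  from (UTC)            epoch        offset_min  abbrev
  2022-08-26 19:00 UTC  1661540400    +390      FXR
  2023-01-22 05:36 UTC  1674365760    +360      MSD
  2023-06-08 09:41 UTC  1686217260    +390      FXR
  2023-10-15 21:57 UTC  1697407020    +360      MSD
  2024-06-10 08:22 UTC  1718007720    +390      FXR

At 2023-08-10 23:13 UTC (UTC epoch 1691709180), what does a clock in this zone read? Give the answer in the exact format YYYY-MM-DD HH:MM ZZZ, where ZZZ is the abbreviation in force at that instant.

2023-08-11 05:43 FXR

Query: 2023-08-10 23:13 UTC
Rule 3/5 (FXR, +06:30): 2023-06-08 09:41 UTC ≤ query < 2023-10-15 21:57 UTC
23·60 + 13 + 390 = 1783 min
1783 = 1·1440 + 343; 343 = 5·60 + 43 → 05:43, 2023-08-10 + 1 day = 2023-08-11
→ 2023-08-11 05:43 FXR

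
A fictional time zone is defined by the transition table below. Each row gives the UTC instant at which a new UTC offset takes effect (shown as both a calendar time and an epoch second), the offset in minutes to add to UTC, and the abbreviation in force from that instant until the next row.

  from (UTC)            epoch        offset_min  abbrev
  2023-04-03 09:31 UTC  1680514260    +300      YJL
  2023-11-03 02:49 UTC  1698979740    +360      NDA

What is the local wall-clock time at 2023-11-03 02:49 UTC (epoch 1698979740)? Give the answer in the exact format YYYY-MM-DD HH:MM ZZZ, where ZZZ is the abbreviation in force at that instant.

Query: 2023-11-03 02:49 UTC
Rule 2/2 (NDA, +06:00): 2023-11-03 02:49 UTC ≤ query < +∞
2·60 + 49 + 360 = 529 min
529 = 0·1440 + 529; 529 = 8·60 + 49 → 08:49, same day
→ 2023-11-03 08:49 NDA

2023-11-03 08:49 NDA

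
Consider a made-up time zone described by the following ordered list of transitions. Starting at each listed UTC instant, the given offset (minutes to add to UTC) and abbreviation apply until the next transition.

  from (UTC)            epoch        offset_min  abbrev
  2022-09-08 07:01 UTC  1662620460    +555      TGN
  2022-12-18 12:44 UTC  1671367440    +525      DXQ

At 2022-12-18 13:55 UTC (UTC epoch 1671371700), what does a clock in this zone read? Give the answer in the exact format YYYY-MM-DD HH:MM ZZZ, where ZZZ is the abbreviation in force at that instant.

2022-12-18 22:40 DXQ

Query: 2022-12-18 13:55 UTC
Rule 2/2 (DXQ, +08:45): 2022-12-18 12:44 UTC ≤ query < +∞
13·60 + 55 + 525 = 1360 min
1360 = 0·1440 + 1360; 1360 = 22·60 + 40 → 22:40, same day
→ 2022-12-18 22:40 DXQ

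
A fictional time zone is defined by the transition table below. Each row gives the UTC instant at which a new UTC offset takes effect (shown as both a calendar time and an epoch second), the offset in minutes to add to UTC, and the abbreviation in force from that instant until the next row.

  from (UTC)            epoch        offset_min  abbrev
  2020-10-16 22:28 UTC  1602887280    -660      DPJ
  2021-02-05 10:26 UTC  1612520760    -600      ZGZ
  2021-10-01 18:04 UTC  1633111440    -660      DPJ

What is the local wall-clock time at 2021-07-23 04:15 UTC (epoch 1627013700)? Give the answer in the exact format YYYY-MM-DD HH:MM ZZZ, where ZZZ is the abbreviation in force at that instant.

Query: 2021-07-23 04:15 UTC
Rule 2/3 (ZGZ, -10:00): 2021-02-05 10:26 UTC ≤ query < 2021-10-01 18:04 UTC
4·60 + 15 - 600 = -345 min
-345 = -1·1440 + 1095; 1095 = 18·60 + 15 → 18:15, 2021-07-23 - 1 day = 2021-07-22
→ 2021-07-22 18:15 ZGZ

2021-07-22 18:15 ZGZ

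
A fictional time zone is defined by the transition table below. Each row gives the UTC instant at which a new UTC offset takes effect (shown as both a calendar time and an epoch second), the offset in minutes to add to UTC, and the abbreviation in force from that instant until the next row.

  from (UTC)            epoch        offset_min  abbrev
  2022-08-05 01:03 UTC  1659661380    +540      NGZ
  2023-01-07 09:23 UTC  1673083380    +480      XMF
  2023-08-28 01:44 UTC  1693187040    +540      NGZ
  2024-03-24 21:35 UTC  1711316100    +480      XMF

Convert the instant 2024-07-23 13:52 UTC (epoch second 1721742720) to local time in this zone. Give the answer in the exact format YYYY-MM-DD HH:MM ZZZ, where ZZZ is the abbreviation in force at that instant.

Query: 2024-07-23 13:52 UTC
Rule 4/4 (XMF, +08:00): 2024-03-24 21:35 UTC ≤ query < +∞
13·60 + 52 + 480 = 1312 min
1312 = 0·1440 + 1312; 1312 = 21·60 + 52 → 21:52, same day
→ 2024-07-23 21:52 XMF

2024-07-23 21:52 XMF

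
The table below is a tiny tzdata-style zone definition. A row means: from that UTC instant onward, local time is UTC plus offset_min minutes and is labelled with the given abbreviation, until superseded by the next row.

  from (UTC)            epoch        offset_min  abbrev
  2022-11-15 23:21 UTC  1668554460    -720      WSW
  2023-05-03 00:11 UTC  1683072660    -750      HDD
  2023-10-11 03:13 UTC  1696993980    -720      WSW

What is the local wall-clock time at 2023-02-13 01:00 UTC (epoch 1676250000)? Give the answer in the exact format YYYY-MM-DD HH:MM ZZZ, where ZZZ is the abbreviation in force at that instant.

2023-02-12 13:00 WSW

Query: 2023-02-13 01:00 UTC
Rule 1/3 (WSW, -12:00): 2022-11-15 23:21 UTC ≤ query < 2023-05-03 00:11 UTC
1·60 + 0 - 720 = -660 min
-660 = -1·1440 + 780; 780 = 13·60 + 0 → 13:00, 2023-02-13 - 1 day = 2023-02-12
→ 2023-02-12 13:00 WSW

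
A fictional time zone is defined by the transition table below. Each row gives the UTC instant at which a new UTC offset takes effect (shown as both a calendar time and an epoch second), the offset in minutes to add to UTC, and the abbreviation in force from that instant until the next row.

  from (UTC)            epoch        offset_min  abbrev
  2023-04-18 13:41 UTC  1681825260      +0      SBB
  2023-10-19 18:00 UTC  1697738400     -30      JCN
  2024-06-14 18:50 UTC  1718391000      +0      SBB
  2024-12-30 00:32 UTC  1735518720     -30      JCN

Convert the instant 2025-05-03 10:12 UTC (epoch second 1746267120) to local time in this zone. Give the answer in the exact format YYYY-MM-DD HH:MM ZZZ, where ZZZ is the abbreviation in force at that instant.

2025-05-03 09:42 JCN

Query: 2025-05-03 10:12 UTC
Rule 4/4 (JCN, -00:30): 2024-12-30 00:32 UTC ≤ query < +∞
10·60 + 12 - 30 = 582 min
582 = 0·1440 + 582; 582 = 9·60 + 42 → 09:42, same day
→ 2025-05-03 09:42 JCN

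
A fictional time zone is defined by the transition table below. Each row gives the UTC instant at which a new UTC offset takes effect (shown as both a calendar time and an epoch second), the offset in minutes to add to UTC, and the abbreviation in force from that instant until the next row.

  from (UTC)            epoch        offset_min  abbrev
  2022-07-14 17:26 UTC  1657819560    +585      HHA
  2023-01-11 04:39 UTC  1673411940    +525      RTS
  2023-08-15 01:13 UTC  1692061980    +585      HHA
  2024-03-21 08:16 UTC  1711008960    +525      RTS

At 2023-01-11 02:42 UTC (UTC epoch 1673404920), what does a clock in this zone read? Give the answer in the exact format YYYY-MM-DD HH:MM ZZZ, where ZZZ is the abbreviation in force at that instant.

Query: 2023-01-11 02:42 UTC
Rule 1/4 (HHA, +09:45): 2022-07-14 17:26 UTC ≤ query < 2023-01-11 04:39 UTC
2·60 + 42 + 585 = 747 min
747 = 0·1440 + 747; 747 = 12·60 + 27 → 12:27, same day
→ 2023-01-11 12:27 HHA

2023-01-11 12:27 HHA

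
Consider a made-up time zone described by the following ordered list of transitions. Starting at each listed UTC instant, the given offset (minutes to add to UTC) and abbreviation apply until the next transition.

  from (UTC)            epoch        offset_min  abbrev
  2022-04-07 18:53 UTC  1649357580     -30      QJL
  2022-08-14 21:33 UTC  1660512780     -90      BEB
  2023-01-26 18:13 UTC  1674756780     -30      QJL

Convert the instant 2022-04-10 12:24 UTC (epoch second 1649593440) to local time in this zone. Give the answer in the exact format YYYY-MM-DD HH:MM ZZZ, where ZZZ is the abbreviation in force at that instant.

2022-04-10 11:54 QJL

Query: 2022-04-10 12:24 UTC
Rule 1/3 (QJL, -00:30): 2022-04-07 18:53 UTC ≤ query < 2022-08-14 21:33 UTC
12·60 + 24 - 30 = 714 min
714 = 0·1440 + 714; 714 = 11·60 + 54 → 11:54, same day
→ 2022-04-10 11:54 QJL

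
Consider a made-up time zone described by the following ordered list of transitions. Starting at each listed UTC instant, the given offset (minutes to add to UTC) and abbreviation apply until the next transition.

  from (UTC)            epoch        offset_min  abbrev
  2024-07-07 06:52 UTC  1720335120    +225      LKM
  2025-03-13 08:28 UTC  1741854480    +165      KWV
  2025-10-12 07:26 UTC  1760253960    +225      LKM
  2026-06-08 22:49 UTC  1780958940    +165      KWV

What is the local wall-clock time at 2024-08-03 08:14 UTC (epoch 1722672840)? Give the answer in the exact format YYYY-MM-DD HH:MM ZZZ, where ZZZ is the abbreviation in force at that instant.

Query: 2024-08-03 08:14 UTC
Rule 1/4 (LKM, +03:45): 2024-07-07 06:52 UTC ≤ query < 2025-03-13 08:28 UTC
8·60 + 14 + 225 = 719 min
719 = 0·1440 + 719; 719 = 11·60 + 59 → 11:59, same day
→ 2024-08-03 11:59 LKM

2024-08-03 11:59 LKM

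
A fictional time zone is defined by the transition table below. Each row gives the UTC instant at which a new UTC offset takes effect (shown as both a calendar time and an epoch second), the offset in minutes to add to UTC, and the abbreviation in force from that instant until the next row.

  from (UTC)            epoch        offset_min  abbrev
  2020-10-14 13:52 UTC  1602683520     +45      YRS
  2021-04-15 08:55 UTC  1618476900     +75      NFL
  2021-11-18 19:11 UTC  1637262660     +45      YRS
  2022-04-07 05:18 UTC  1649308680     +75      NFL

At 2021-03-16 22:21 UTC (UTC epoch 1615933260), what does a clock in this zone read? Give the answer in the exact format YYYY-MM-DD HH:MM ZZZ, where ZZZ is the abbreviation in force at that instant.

Query: 2021-03-16 22:21 UTC
Rule 1/4 (YRS, +00:45): 2020-10-14 13:52 UTC ≤ query < 2021-04-15 08:55 UTC
22·60 + 21 + 45 = 1386 min
1386 = 0·1440 + 1386; 1386 = 23·60 + 6 → 23:06, same day
→ 2021-03-16 23:06 YRS

2021-03-16 23:06 YRS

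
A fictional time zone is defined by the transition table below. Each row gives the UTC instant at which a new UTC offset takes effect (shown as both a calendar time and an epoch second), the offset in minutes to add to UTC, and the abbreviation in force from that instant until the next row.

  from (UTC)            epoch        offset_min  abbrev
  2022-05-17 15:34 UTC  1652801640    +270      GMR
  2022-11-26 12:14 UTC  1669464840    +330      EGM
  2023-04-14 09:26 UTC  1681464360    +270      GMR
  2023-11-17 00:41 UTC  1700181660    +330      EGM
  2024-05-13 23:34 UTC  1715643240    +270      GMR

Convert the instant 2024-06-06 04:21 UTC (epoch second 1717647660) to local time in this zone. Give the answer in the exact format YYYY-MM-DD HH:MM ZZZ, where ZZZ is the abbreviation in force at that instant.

Query: 2024-06-06 04:21 UTC
Rule 5/5 (GMR, +04:30): 2024-05-13 23:34 UTC ≤ query < +∞
4·60 + 21 + 270 = 531 min
531 = 0·1440 + 531; 531 = 8·60 + 51 → 08:51, same day
→ 2024-06-06 08:51 GMR

2024-06-06 08:51 GMR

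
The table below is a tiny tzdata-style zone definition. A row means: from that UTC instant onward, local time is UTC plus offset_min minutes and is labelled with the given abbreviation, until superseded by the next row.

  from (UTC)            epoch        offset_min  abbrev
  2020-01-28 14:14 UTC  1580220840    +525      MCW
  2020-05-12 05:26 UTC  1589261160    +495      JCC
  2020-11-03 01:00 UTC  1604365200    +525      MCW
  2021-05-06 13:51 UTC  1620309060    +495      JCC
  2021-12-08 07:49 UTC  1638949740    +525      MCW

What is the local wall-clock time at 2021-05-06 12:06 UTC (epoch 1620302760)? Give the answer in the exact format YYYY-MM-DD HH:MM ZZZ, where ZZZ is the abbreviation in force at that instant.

Query: 2021-05-06 12:06 UTC
Rule 3/5 (MCW, +08:45): 2020-11-03 01:00 UTC ≤ query < 2021-05-06 13:51 UTC
12·60 + 6 + 525 = 1251 min
1251 = 0·1440 + 1251; 1251 = 20·60 + 51 → 20:51, same day
→ 2021-05-06 20:51 MCW

2021-05-06 20:51 MCW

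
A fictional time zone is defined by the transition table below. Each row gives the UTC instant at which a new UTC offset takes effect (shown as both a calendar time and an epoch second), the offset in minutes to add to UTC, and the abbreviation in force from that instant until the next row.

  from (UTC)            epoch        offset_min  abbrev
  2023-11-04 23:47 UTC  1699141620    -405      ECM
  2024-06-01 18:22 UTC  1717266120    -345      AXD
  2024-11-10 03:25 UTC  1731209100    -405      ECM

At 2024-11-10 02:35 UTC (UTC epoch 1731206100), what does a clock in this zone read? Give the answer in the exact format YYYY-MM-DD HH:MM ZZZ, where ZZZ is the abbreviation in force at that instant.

Query: 2024-11-10 02:35 UTC
Rule 2/3 (AXD, -05:45): 2024-06-01 18:22 UTC ≤ query < 2024-11-10 03:25 UTC
2·60 + 35 - 345 = -190 min
-190 = -1·1440 + 1250; 1250 = 20·60 + 50 → 20:50, 2024-11-10 - 1 day = 2024-11-09
→ 2024-11-09 20:50 AXD

2024-11-09 20:50 AXD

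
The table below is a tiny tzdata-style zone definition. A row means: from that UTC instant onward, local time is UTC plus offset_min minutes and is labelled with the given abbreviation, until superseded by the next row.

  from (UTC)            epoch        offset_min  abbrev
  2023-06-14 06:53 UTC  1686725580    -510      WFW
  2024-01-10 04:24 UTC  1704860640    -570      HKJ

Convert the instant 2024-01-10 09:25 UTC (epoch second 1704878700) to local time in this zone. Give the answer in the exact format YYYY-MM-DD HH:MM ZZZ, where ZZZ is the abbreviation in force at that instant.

Query: 2024-01-10 09:25 UTC
Rule 2/2 (HKJ, -09:30): 2024-01-10 04:24 UTC ≤ query < +∞
9·60 + 25 - 570 = -5 min
-5 = -1·1440 + 1435; 1435 = 23·60 + 55 → 23:55, 2024-01-10 - 1 day = 2024-01-09
→ 2024-01-09 23:55 HKJ

2024-01-09 23:55 HKJ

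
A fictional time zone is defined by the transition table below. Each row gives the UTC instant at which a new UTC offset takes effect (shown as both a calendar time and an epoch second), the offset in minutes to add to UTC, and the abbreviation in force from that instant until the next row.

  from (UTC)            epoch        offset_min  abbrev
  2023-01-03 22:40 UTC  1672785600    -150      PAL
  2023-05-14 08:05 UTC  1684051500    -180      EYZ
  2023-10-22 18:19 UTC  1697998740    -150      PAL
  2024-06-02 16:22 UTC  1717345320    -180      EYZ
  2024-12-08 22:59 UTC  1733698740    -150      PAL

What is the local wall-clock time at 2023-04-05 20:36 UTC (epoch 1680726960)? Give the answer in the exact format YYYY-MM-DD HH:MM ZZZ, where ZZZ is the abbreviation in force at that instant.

2023-04-05 18:06 PAL

Query: 2023-04-05 20:36 UTC
Rule 1/5 (PAL, -02:30): 2023-01-03 22:40 UTC ≤ query < 2023-05-14 08:05 UTC
20·60 + 36 - 150 = 1086 min
1086 = 0·1440 + 1086; 1086 = 18·60 + 6 → 18:06, same day
→ 2023-04-05 18:06 PAL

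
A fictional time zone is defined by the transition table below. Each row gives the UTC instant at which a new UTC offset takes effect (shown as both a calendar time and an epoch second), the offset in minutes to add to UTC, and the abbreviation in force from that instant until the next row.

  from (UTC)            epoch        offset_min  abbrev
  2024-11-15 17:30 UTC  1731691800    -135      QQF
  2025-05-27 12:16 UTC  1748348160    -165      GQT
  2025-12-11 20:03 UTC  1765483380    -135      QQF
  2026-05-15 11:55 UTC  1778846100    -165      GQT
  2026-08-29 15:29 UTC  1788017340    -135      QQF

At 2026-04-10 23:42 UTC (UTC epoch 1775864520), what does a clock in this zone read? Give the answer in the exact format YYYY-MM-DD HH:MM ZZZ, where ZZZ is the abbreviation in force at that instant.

2026-04-10 21:27 QQF

Query: 2026-04-10 23:42 UTC
Rule 3/5 (QQF, -02:15): 2025-12-11 20:03 UTC ≤ query < 2026-05-15 11:55 UTC
23·60 + 42 - 135 = 1287 min
1287 = 0·1440 + 1287; 1287 = 21·60 + 27 → 21:27, same day
→ 2026-04-10 21:27 QQF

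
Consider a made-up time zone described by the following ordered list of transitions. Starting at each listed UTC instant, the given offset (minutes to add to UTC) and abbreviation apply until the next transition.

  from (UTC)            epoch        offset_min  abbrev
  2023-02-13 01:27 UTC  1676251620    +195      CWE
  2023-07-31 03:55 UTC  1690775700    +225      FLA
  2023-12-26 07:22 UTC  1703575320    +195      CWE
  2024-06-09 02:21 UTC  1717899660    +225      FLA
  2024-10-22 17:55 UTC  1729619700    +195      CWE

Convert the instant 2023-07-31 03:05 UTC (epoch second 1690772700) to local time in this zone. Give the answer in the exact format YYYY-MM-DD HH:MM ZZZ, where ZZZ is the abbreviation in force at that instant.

Query: 2023-07-31 03:05 UTC
Rule 1/5 (CWE, +03:15): 2023-02-13 01:27 UTC ≤ query < 2023-07-31 03:55 UTC
3·60 + 5 + 195 = 380 min
380 = 0·1440 + 380; 380 = 6·60 + 20 → 06:20, same day
→ 2023-07-31 06:20 CWE

2023-07-31 06:20 CWE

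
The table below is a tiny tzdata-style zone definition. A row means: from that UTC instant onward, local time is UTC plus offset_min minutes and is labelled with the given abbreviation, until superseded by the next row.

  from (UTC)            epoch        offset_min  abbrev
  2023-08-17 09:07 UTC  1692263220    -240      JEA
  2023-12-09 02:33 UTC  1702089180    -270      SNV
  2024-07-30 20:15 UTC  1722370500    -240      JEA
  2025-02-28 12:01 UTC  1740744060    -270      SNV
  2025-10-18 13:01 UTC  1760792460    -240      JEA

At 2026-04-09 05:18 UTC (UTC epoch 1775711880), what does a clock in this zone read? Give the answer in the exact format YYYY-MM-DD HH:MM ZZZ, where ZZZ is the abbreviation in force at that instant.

2026-04-09 01:18 JEA

Query: 2026-04-09 05:18 UTC
Rule 5/5 (JEA, -04:00): 2025-10-18 13:01 UTC ≤ query < +∞
5·60 + 18 - 240 = 78 min
78 = 0·1440 + 78; 78 = 1·60 + 18 → 01:18, same day
→ 2026-04-09 01:18 JEA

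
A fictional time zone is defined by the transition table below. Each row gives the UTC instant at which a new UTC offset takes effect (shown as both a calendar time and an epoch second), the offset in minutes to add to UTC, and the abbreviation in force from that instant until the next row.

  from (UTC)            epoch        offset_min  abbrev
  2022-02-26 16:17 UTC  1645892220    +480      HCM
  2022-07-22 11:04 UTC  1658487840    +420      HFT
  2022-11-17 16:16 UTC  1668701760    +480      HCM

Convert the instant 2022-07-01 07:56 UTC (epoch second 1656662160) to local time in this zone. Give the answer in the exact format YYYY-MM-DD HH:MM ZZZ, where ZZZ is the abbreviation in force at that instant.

2022-07-01 15:56 HCM

Query: 2022-07-01 07:56 UTC
Rule 1/3 (HCM, +08:00): 2022-02-26 16:17 UTC ≤ query < 2022-07-22 11:04 UTC
7·60 + 56 + 480 = 956 min
956 = 0·1440 + 956; 956 = 15·60 + 56 → 15:56, same day
→ 2022-07-01 15:56 HCM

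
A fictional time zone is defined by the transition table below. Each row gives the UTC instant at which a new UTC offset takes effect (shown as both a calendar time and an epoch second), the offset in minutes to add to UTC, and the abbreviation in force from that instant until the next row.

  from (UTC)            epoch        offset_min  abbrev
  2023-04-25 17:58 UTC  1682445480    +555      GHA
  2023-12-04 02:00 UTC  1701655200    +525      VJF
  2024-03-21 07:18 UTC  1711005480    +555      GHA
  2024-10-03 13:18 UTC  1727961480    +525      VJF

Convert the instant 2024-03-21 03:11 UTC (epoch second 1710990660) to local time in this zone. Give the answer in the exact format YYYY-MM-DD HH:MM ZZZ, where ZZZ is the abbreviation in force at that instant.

Query: 2024-03-21 03:11 UTC
Rule 2/4 (VJF, +08:45): 2023-12-04 02:00 UTC ≤ query < 2024-03-21 07:18 UTC
3·60 + 11 + 525 = 716 min
716 = 0·1440 + 716; 716 = 11·60 + 56 → 11:56, same day
→ 2024-03-21 11:56 VJF

2024-03-21 11:56 VJF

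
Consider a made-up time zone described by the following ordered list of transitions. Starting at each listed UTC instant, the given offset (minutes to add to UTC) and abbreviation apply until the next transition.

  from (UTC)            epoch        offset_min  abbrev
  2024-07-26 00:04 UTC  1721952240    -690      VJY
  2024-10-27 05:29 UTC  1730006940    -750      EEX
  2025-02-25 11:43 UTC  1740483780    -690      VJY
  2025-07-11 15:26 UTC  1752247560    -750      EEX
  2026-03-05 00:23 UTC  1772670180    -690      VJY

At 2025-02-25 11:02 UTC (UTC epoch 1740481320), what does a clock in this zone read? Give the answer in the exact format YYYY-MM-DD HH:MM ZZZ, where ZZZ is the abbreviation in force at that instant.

Query: 2025-02-25 11:02 UTC
Rule 2/5 (EEX, -12:30): 2024-10-27 05:29 UTC ≤ query < 2025-02-25 11:43 UTC
11·60 + 2 - 750 = -88 min
-88 = -1·1440 + 1352; 1352 = 22·60 + 32 → 22:32, 2025-02-25 - 1 day = 2025-02-24
→ 2025-02-24 22:32 EEX

2025-02-24 22:32 EEX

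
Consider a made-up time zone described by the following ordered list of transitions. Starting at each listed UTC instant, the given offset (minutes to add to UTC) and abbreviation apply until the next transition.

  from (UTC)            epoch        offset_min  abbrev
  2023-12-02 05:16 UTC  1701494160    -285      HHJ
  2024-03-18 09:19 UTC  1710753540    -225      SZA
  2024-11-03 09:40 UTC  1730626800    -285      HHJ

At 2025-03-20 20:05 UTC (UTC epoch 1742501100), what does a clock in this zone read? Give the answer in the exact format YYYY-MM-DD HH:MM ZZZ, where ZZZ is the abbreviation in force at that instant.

2025-03-20 15:20 HHJ

Query: 2025-03-20 20:05 UTC
Rule 3/3 (HHJ, -04:45): 2024-11-03 09:40 UTC ≤ query < +∞
20·60 + 5 - 285 = 920 min
920 = 0·1440 + 920; 920 = 15·60 + 20 → 15:20, same day
→ 2025-03-20 15:20 HHJ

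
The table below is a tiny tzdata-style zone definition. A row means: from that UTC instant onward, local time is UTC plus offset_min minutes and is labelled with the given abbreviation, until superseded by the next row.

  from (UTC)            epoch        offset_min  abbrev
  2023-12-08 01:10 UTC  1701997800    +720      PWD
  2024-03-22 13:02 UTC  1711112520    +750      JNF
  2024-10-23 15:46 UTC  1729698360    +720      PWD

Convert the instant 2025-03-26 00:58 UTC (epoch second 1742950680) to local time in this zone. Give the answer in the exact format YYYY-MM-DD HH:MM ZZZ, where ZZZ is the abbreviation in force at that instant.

2025-03-26 12:58 PWD

Query: 2025-03-26 00:58 UTC
Rule 3/3 (PWD, +12:00): 2024-10-23 15:46 UTC ≤ query < +∞
0·60 + 58 + 720 = 778 min
778 = 0·1440 + 778; 778 = 12·60 + 58 → 12:58, same day
→ 2025-03-26 12:58 PWD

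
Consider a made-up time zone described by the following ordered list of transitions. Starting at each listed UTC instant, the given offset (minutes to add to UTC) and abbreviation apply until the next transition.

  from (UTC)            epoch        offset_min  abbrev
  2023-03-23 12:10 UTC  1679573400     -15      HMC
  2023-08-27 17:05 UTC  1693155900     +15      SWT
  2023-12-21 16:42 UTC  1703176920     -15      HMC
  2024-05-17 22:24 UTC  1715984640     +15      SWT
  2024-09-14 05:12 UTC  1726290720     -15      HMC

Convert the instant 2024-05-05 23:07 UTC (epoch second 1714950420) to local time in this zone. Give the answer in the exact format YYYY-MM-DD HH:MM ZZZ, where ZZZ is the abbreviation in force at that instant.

Query: 2024-05-05 23:07 UTC
Rule 3/5 (HMC, -00:15): 2023-12-21 16:42 UTC ≤ query < 2024-05-17 22:24 UTC
23·60 + 7 - 15 = 1372 min
1372 = 0·1440 + 1372; 1372 = 22·60 + 52 → 22:52, same day
→ 2024-05-05 22:52 HMC

2024-05-05 22:52 HMC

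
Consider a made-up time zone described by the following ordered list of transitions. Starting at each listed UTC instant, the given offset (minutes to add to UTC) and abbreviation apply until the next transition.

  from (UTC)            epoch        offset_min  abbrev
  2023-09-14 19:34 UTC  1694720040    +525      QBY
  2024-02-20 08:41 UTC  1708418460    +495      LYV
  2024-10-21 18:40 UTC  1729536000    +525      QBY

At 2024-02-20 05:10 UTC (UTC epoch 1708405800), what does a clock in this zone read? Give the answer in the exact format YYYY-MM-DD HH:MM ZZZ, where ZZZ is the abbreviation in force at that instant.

2024-02-20 13:55 QBY

Query: 2024-02-20 05:10 UTC
Rule 1/3 (QBY, +08:45): 2023-09-14 19:34 UTC ≤ query < 2024-02-20 08:41 UTC
5·60 + 10 + 525 = 835 min
835 = 0·1440 + 835; 835 = 13·60 + 55 → 13:55, same day
→ 2024-02-20 13:55 QBY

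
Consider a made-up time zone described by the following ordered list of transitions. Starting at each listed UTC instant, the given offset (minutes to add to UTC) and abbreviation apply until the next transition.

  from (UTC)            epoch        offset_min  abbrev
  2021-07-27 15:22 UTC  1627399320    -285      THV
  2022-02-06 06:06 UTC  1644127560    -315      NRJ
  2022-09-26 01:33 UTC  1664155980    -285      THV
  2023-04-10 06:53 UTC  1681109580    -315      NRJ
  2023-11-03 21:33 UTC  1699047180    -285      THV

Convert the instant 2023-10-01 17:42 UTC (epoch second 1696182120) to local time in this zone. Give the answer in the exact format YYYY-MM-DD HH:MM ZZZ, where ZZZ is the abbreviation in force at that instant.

Query: 2023-10-01 17:42 UTC
Rule 4/5 (NRJ, -05:15): 2023-04-10 06:53 UTC ≤ query < 2023-11-03 21:33 UTC
17·60 + 42 - 315 = 747 min
747 = 0·1440 + 747; 747 = 12·60 + 27 → 12:27, same day
→ 2023-10-01 12:27 NRJ

2023-10-01 12:27 NRJ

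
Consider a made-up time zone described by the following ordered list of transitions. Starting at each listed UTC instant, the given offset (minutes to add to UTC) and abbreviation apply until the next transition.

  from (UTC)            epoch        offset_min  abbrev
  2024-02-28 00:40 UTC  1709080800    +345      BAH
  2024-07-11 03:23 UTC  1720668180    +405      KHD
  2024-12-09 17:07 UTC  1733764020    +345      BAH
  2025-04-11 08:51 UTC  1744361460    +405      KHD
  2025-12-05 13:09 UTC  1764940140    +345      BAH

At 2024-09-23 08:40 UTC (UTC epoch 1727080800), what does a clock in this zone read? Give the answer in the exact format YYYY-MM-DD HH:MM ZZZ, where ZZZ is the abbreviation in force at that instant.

Query: 2024-09-23 08:40 UTC
Rule 2/5 (KHD, +06:45): 2024-07-11 03:23 UTC ≤ query < 2024-12-09 17:07 UTC
8·60 + 40 + 405 = 925 min
925 = 0·1440 + 925; 925 = 15·60 + 25 → 15:25, same day
→ 2024-09-23 15:25 KHD

2024-09-23 15:25 KHD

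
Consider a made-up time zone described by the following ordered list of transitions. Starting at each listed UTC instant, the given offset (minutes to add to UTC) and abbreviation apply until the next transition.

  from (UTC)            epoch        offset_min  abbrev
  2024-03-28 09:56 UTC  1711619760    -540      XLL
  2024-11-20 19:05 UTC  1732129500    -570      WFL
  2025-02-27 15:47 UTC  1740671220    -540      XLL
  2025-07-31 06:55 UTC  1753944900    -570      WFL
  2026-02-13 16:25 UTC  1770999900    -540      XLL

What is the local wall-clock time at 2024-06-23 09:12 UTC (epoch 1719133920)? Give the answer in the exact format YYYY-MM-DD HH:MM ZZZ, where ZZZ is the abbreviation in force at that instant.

Query: 2024-06-23 09:12 UTC
Rule 1/5 (XLL, -09:00): 2024-03-28 09:56 UTC ≤ query < 2024-11-20 19:05 UTC
9·60 + 12 - 540 = 12 min
12 = 0·1440 + 12; 12 = 0·60 + 12 → 00:12, same day
→ 2024-06-23 00:12 XLL

2024-06-23 00:12 XLL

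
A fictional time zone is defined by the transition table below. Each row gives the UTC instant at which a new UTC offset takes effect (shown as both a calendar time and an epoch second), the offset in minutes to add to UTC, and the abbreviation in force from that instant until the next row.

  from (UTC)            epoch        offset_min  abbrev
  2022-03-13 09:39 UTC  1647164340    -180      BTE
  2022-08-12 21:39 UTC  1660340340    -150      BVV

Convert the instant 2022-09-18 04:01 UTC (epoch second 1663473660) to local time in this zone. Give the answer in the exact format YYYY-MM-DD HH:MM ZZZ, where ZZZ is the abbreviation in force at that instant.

2022-09-18 01:31 BVV

Query: 2022-09-18 04:01 UTC
Rule 2/2 (BVV, -02:30): 2022-08-12 21:39 UTC ≤ query < +∞
4·60 + 1 - 150 = 91 min
91 = 0·1440 + 91; 91 = 1·60 + 31 → 01:31, same day
→ 2022-09-18 01:31 BVV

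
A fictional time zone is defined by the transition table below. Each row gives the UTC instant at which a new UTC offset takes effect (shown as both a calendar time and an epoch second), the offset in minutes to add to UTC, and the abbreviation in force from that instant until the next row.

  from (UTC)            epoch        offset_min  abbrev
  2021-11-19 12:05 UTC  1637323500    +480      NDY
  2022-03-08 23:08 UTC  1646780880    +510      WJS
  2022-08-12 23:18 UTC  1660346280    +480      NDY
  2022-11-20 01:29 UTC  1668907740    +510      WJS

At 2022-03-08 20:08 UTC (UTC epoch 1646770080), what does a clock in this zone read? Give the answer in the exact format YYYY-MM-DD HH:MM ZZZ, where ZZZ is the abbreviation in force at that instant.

2022-03-09 04:08 NDY

Query: 2022-03-08 20:08 UTC
Rule 1/4 (NDY, +08:00): 2021-11-19 12:05 UTC ≤ query < 2022-03-08 23:08 UTC
20·60 + 8 + 480 = 1688 min
1688 = 1·1440 + 248; 248 = 4·60 + 8 → 04:08, 2022-03-08 + 1 day = 2022-03-09
→ 2022-03-09 04:08 NDY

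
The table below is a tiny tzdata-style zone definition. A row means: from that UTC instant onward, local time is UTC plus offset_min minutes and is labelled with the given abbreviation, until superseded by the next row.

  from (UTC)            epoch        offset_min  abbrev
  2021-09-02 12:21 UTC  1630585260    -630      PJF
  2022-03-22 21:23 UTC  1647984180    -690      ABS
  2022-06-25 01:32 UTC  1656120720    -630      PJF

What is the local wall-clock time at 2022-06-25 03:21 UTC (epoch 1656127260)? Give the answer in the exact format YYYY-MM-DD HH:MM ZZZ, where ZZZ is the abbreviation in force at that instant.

Query: 2022-06-25 03:21 UTC
Rule 3/3 (PJF, -10:30): 2022-06-25 01:32 UTC ≤ query < +∞
3·60 + 21 - 630 = -429 min
-429 = -1·1440 + 1011; 1011 = 16·60 + 51 → 16:51, 2022-06-25 - 1 day = 2022-06-24
→ 2022-06-24 16:51 PJF

2022-06-24 16:51 PJF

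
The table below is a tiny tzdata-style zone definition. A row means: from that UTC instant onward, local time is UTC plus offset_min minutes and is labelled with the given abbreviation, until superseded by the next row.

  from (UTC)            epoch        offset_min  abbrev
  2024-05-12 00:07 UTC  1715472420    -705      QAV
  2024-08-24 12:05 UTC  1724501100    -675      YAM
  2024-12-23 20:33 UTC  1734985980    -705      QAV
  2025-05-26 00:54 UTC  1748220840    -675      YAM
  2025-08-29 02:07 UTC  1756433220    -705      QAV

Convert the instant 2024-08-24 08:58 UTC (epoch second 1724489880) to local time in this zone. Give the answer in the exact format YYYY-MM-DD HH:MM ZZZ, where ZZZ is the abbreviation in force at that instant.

2024-08-23 21:13 QAV

Query: 2024-08-24 08:58 UTC
Rule 1/5 (QAV, -11:45): 2024-05-12 00:07 UTC ≤ query < 2024-08-24 12:05 UTC
8·60 + 58 - 705 = -167 min
-167 = -1·1440 + 1273; 1273 = 21·60 + 13 → 21:13, 2024-08-24 - 1 day = 2024-08-23
→ 2024-08-23 21:13 QAV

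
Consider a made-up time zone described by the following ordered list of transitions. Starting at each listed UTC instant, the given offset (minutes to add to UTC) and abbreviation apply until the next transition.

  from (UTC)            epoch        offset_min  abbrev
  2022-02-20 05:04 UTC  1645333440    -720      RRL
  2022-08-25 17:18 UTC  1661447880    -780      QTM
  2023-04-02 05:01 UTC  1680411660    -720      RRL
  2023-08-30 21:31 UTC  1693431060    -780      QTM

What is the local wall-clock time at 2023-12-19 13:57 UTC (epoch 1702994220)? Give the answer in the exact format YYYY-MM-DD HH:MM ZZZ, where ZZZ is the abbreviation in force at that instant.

2023-12-19 00:57 QTM

Query: 2023-12-19 13:57 UTC
Rule 4/4 (QTM, -13:00): 2023-08-30 21:31 UTC ≤ query < +∞
13·60 + 57 - 780 = 57 min
57 = 0·1440 + 57; 57 = 0·60 + 57 → 00:57, same day
→ 2023-12-19 00:57 QTM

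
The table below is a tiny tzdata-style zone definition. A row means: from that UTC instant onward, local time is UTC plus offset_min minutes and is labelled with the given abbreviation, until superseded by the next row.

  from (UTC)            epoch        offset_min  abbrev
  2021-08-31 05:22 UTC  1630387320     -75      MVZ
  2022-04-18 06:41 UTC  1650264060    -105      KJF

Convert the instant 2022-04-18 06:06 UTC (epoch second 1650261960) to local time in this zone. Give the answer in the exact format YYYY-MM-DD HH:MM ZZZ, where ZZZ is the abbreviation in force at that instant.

2022-04-18 04:51 MVZ

Query: 2022-04-18 06:06 UTC
Rule 1/2 (MVZ, -01:15): 2021-08-31 05:22 UTC ≤ query < 2022-04-18 06:41 UTC
6·60 + 6 - 75 = 291 min
291 = 0·1440 + 291; 291 = 4·60 + 51 → 04:51, same day
→ 2022-04-18 04:51 MVZ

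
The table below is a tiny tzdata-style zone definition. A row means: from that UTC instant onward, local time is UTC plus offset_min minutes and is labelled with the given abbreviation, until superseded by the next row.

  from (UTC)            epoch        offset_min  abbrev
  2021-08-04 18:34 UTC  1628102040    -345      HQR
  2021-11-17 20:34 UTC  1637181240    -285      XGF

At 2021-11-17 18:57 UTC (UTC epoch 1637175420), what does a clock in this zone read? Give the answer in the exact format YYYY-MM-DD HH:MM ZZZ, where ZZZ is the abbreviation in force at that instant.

2021-11-17 13:12 HQR

Query: 2021-11-17 18:57 UTC
Rule 1/2 (HQR, -05:45): 2021-08-04 18:34 UTC ≤ query < 2021-11-17 20:34 UTC
18·60 + 57 - 345 = 792 min
792 = 0·1440 + 792; 792 = 13·60 + 12 → 13:12, same day
→ 2021-11-17 13:12 HQR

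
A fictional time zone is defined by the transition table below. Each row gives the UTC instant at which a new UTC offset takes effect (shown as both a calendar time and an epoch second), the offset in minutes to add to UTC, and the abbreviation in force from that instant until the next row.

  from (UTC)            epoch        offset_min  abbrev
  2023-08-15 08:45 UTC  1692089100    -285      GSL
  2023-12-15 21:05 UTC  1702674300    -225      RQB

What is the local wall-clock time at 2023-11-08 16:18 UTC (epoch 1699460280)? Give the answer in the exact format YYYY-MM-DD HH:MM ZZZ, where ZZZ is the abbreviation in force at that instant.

2023-11-08 11:33 GSL

Query: 2023-11-08 16:18 UTC
Rule 1/2 (GSL, -04:45): 2023-08-15 08:45 UTC ≤ query < 2023-12-15 21:05 UTC
16·60 + 18 - 285 = 693 min
693 = 0·1440 + 693; 693 = 11·60 + 33 → 11:33, same day
→ 2023-11-08 11:33 GSL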